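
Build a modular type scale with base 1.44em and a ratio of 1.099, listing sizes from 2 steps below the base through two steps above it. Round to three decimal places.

Step -2: 1.44 ÷ 1.099² = 1.192
Step -1: 1.44 ÷ 1.099 = 1.310
Step 0: 1.44em
Step 1: 1.44 × 1.099 = 1.583
Step 2: 1.44 × 1.099² = 1.739

1.192em, 1.310em, 1.440em, 1.583em, 1.739em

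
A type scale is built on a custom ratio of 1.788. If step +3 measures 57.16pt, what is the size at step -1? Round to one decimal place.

57.16 ÷ 1.788⁴ = 57.16 ÷ 10.22045 ≈ 5.593

5.6pt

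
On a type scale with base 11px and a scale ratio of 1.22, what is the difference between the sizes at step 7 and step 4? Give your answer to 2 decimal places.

Step 4: 11.0 × 1.22⁴ = 24.3687px
Step 7: 11.0 × 1.22⁷ = 44.2498px
Difference: 44.2498 − 24.3687 = 19.8811px

19.88px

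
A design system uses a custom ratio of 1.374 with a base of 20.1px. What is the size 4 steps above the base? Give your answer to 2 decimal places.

Each step on a modular scale multiplies by the ratio, so the size n steps from the base is base × ratioⁿ.
20.1 × 1.374⁴ = 20.1 × 3.56408 ≈ 71.64

71.64px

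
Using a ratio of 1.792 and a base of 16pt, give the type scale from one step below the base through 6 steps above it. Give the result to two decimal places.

8.93pt, 16.00pt, 28.67pt, 51.38pt, 92.07pt, 165.00pt, 295.67pt, 529.84pt

Step -1: 16.0 ÷ 1.792 = 8.93
Step 0: 16pt
Step 1: 16.0 × 1.792 = 28.67
Step 2: 16.0 × 1.792² = 51.38
Step 3: 16.0 × 1.792³ = 92.07
Step 4: 16.0 × 1.792⁴ = 165.00
Step 5: 16.0 × 1.792⁵ = 295.67
Step 6: 16.0 × 1.792⁶ = 529.84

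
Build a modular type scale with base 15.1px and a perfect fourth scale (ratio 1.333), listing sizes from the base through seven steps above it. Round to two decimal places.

15.10px, 20.13px, 26.83px, 35.77px, 47.68px, 63.55px, 84.71px, 112.92px

Step 0: 15.1px
Step 1: 15.1 × 1.333 = 20.13
Step 2: 15.1 × 1.333² = 26.83
Step 3: 15.1 × 1.333³ = 35.77
Step 4: 15.1 × 1.333⁴ = 47.68
Step 5: 15.1 × 1.333⁵ = 63.55
Step 6: 15.1 × 1.333⁶ = 84.71
Step 7: 15.1 × 1.333⁷ = 112.92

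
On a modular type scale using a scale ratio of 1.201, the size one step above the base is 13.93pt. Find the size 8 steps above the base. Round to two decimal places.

50.21pt

Moving from step +1 to step +8 is 7 steps up, so multiply by r⁷.
13.93 × 1.201⁷ = 13.93 × 3.60414 ≈ 50.206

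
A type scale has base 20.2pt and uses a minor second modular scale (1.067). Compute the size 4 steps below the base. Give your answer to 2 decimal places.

Each step on a modular scale multiplies by the ratio, so the size n steps from the base is base × ratioⁿ.
20.2 ÷ 1.067⁴ = 20.2 ÷ 1.29616 ≈ 15.58

15.58pt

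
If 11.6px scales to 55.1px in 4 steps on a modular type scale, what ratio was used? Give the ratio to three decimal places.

1.476

r⁴ = 55.1 / 11.6, so r = (55.1/11.6)^(1/4).
r = 4.7500^(1/4) ≈ 1.4763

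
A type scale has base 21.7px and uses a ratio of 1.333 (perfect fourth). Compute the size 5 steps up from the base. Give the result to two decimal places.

21.7 × 1.333⁵ = 21.7 × 4.20873 ≈ 91.33

91.33px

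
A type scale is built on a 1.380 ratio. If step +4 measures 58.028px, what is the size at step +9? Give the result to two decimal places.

290.42px

Moving from step +4 to step +9 is 5 steps up, so multiply by r⁵.
58.028 × 1.380⁵ = 58.028 × 5.00490 ≈ 290.424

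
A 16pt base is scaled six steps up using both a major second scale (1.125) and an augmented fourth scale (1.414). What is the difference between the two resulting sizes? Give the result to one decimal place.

95.4pt

Major second: 16.0 × 1.125⁶ = 32.437pt
Augmented fourth: 16.0 × 1.414⁶ = 127.884pt
Difference: 127.884 − 32.437 = 95.447pt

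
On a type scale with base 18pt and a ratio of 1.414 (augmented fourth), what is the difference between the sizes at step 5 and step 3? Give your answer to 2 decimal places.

Step 3: 18.0 × 1.414³ = 50.8886pt
Step 5: 18.0 × 1.414⁵ = 101.7465pt
Difference: 101.7465 − 50.8886 = 50.8579pt

50.86pt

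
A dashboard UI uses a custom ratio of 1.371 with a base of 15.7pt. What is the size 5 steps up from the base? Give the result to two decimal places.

A modular type scale is a geometric sequence: sizeₙ = base × rⁿ.
15.7 × 1.371⁵ = 15.7 × 4.84381 ≈ 76.05

76.05pt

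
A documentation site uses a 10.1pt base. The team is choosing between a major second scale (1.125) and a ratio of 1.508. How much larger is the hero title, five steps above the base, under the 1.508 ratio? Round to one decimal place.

60.6pt

Major second: 10.1 × 1.125⁵ = 18.201pt
At 1.508: 10.1 × 1.508⁵ = 78.764pt
Difference: 78.764 − 18.201 = 60.563pt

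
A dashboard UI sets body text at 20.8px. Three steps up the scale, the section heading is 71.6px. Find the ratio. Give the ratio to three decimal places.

1.510

r³ = 71.6 / 20.8, so r = (71.6/20.8)^(1/3).
r = 3.4423^(1/3) ≈ 1.5099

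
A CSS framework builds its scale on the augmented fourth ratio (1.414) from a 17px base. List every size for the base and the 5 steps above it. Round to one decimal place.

Step 0: 17px
Step 1: 17.0 × 1.414 = 24.0
Step 2: 17.0 × 1.414² = 34.0
Step 3: 17.0 × 1.414³ = 48.1
Step 4: 17.0 × 1.414⁴ = 68.0
Step 5: 17.0 × 1.414⁵ = 96.1

17.0px, 24.0px, 34.0px, 48.1px, 68.0px, 96.1px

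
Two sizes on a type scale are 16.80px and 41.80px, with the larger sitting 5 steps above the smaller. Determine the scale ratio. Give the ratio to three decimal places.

The ratio satisfies 16.80 × r⁵ = 41.80, so r = (41.80 / 16.80)^(1/5).
r = 2.4881^(1/5) ≈ 1.2000

1.200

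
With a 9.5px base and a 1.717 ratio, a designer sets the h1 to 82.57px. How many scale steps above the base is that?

1.717ⁿ = 82.57 / 9.5 = 8.6916
n = ln(8.6916) / ln(1.717) = 2.1624 / 0.5406 ≈ 4.00

4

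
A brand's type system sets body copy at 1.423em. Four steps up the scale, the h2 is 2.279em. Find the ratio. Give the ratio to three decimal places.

r⁴ = 2.279 / 1.423, so r = (2.279/1.423)^(1/4).
r = 1.6015^(1/4) ≈ 1.1250

1.125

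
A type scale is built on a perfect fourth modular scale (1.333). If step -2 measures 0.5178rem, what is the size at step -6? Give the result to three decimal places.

The gap is -6 − (-2) = -4 steps, so the factor is 1.333^-4.
0.5178 ÷ 1.333⁴ = 0.5178 ÷ 3.15733 ≈ 0.164

0.164rem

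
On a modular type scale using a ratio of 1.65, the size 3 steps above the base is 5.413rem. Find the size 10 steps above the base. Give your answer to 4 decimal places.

5.413 × 1.65⁷ = 5.413 × 33.29566 ≈ 180.2294

180.2294rem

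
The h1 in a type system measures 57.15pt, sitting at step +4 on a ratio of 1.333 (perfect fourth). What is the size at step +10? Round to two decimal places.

320.62pt

Moving from step +4 to step +10 is 6 steps up, so multiply by r⁶.
57.15 × 1.333⁶ = 57.15 × 5.61023 ≈ 320.625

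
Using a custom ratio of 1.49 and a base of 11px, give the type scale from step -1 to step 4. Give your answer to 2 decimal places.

Step -1: 11.0 ÷ 1.49 = 7.38
Step 0: 11px
Step 1: 11.0 × 1.49 = 16.39
Step 2: 11.0 × 1.49² = 24.42
Step 3: 11.0 × 1.49³ = 36.39
Step 4: 11.0 × 1.49⁴ = 54.22

7.38px, 11.00px, 16.39px, 24.42px, 36.39px, 54.22px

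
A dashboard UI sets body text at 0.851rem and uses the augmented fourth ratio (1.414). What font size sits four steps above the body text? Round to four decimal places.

0.851 × 1.414⁴ = 0.851 × 3.99758 ≈ 3.4019

3.4019rem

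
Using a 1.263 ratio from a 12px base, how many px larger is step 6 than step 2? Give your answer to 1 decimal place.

Step 2: 12.0 × 1.263² = 19.142px
Step 6: 12.0 × 1.263⁶ = 48.708px
Difference: 48.708 − 19.142 = 29.566px

29.6px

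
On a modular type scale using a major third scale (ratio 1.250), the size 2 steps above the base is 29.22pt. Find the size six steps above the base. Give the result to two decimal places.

71.34pt

29.22 × 1.250⁴ = 29.22 × 2.44141 ≈ 71.338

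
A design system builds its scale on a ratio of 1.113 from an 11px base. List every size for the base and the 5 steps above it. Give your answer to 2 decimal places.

Step 0: 11px
Step 1: 11.0 × 1.113 = 12.24
Step 2: 11.0 × 1.113² = 13.63
Step 3: 11.0 × 1.113³ = 15.17
Step 4: 11.0 × 1.113⁴ = 16.88
Step 5: 11.0 × 1.113⁵ = 18.79

11.00px, 12.24px, 13.63px, 15.17px, 16.88px, 18.79px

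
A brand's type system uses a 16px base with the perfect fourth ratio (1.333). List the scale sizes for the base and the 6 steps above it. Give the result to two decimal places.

Step 0: 16px
Step 1: 16.0 × 1.333 = 21.33
Step 2: 16.0 × 1.333² = 28.43
Step 3: 16.0 × 1.333³ = 37.90
Step 4: 16.0 × 1.333⁴ = 50.52
Step 5: 16.0 × 1.333⁵ = 67.34
Step 6: 16.0 × 1.333⁶ = 89.76

16.00px, 21.33px, 28.43px, 37.90px, 50.52px, 67.34px, 89.76px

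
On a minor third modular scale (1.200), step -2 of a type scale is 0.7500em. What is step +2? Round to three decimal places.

1.555em

0.7500 × 1.200⁴ = 0.7500 × 2.07360 ≈ 1.555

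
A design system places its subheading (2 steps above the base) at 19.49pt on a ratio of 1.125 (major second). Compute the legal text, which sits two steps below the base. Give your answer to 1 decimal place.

12.2pt

19.49 ÷ 1.125⁴ = 19.49 ÷ 1.60181 ≈ 12.168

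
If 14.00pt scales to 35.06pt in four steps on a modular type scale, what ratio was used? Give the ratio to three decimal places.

The ratio satisfies 14.00 × r⁴ = 35.06, so r = (35.06 / 14.00)^(1/4).
r = 2.5043^(1/4) ≈ 1.2580

1.258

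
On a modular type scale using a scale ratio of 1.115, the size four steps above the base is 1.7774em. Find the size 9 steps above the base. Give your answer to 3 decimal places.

3.063em

The gap is 9 − (4) = 5 steps, so the factor is 1.115^5.
1.7774 × 1.115⁵ = 1.7774 × 1.72335 ≈ 3.063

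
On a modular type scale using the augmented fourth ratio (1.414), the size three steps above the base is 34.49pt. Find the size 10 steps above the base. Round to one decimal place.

34.49 × 1.414⁷ = 34.49 × 11.30175 ≈ 389.798

389.8pt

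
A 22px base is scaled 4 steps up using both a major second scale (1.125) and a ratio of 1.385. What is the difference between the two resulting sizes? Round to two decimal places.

Major second: 22.0 × 1.125⁴ = 35.2397px
At 1.385: 22.0 × 1.385⁴ = 80.9509px
Difference: 80.9509 − 35.2397 = 45.7112px

45.71px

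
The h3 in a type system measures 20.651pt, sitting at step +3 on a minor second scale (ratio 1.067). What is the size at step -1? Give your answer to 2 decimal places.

15.93pt

20.651 ÷ 1.067⁴ = 20.651 ÷ 1.29616 ≈ 15.932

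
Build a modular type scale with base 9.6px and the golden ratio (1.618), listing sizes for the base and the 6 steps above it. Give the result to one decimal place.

Step 0: 9.6px
Step 1: 9.6 × 1.618 = 15.5
Step 2: 9.6 × 1.618² = 25.1
Step 3: 9.6 × 1.618³ = 40.7
Step 4: 9.6 × 1.618⁴ = 65.8
Step 5: 9.6 × 1.618⁵ = 106.5
Step 6: 9.6 × 1.618⁶ = 172.2

9.6px, 15.5px, 25.1px, 40.7px, 65.8px, 106.5px, 172.2px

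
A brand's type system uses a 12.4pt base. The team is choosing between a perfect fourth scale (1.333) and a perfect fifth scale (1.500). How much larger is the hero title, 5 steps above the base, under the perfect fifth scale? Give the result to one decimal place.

Perfect fourth: 12.4 × 1.333⁵ = 52.188pt
Perfect fifth: 12.4 × 1.500⁵ = 94.163pt
Difference: 94.163 − 52.188 = 41.975pt

42.0pt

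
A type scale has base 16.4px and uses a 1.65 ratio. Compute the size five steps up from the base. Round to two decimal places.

200.57px

Each step on a modular scale multiplies by the ratio, so the size n steps from the base is base × ratioⁿ.
16.4 × 1.65⁵ = 16.4 × 12.22981 ≈ 200.57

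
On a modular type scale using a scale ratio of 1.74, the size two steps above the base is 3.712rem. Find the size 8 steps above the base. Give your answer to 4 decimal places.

The gap is 8 − (2) = 6 steps, so the factor is 1.74^6.
3.712 × 1.74⁶ = 3.712 × 27.75208 ≈ 103.0157

103.0157rem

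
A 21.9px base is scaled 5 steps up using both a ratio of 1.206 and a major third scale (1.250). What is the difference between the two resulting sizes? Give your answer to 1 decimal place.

11.0px

At 1.206: 21.9 × 1.206⁵ = 55.870px
Major third: 21.9 × 1.250⁵ = 66.833px
Difference: 66.833 − 55.870 = 10.963px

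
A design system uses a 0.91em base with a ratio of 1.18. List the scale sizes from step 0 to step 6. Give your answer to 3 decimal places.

Step 0: 0.91em
Step 1: 0.91 × 1.18 = 1.074
Step 2: 0.91 × 1.18² = 1.267
Step 3: 0.91 × 1.18³ = 1.495
Step 4: 0.91 × 1.18⁴ = 1.764
Step 5: 0.91 × 1.18⁵ = 2.082
Step 6: 0.91 × 1.18⁶ = 2.457

0.910em, 1.074em, 1.267em, 1.495em, 1.764em, 2.082em, 2.457em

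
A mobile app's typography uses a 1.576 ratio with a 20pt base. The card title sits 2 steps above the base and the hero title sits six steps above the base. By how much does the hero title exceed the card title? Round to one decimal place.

256.8pt

Step 2: 20.0 × 1.576² = 49.676pt
Step 6: 20.0 × 1.576⁶ = 306.455pt
Difference: 306.455 − 49.676 = 256.779pt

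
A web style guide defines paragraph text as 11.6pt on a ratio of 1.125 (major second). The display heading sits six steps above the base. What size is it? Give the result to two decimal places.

23.52pt

A modular type scale is a geometric sequence: sizeₙ = base × rⁿ.
11.6 × 1.125⁶ = 11.6 × 2.02729 ≈ 23.52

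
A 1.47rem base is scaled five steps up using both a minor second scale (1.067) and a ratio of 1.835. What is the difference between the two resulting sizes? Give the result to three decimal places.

28.551rem

Minor second: 1.47 × 1.067⁵ = 2.03301rem
At 1.835: 1.47 × 1.835⁵ = 30.58424rem
Difference: 30.58424 − 2.03301 = 28.55123rem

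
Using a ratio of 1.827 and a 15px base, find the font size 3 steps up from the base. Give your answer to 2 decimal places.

15.0 × 1.827³ = 15.0 × 6.09840 ≈ 91.48

91.48px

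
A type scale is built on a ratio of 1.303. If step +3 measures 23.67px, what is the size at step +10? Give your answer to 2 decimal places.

The gap is 10 − (3) = 7 steps, so the factor is 1.303^7.
23.67 × 1.303⁷ = 23.67 × 6.37692 ≈ 150.942

150.94px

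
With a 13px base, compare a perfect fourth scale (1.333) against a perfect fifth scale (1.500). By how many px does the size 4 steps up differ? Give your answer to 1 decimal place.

Perfect fourth: 13.0 × 1.333⁴ = 41.045px
Perfect fifth: 13.0 × 1.500⁴ = 65.812px
Difference: 65.812 − 41.045 = 24.767px

24.8px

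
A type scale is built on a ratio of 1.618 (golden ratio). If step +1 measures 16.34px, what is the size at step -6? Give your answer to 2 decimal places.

The gap is -6 − (1) = -7 steps, so the factor is 1.618^-7.
16.34 ÷ 1.618⁷ = 16.34 ÷ 29.03017 ≈ 0.563

0.56px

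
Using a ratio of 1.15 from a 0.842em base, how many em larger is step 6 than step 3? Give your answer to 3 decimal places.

Step 3: 0.842 × 1.15³ = 1.28058em
Step 6: 0.842 × 1.15⁶ = 1.94760em
Difference: 1.94760 − 1.28058 = 0.66702em

0.667em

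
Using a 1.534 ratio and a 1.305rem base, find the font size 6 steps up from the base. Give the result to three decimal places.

1.305 × 1.534⁶ = 1.305 × 13.03023 ≈ 17.004

17.004rem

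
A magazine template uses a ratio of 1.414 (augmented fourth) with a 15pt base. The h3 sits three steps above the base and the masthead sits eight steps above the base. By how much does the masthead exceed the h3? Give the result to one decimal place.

197.3pt

Step 3: 15.0 × 1.414³ = 42.407pt
Step 8: 15.0 × 1.414⁸ = 239.710pt
Difference: 239.710 − 42.407 = 197.303pt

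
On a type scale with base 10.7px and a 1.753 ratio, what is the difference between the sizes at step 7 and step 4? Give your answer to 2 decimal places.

Step 4: 10.7 × 1.753⁴ = 101.0442px
Step 7: 10.7 × 1.753⁷ = 544.3236px
Difference: 544.3236 − 101.0442 = 443.2794px

443.28px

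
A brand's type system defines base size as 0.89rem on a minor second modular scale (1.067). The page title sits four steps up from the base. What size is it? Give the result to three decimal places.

0.89 × 1.067⁴ = 0.89 × 1.29616 ≈ 1.154

1.154rem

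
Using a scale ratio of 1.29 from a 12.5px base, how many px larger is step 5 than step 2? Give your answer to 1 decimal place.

Step 2: 12.5 × 1.29² = 20.801px
Step 5: 12.5 × 1.29⁵ = 44.654px
Difference: 44.654 − 20.801 = 23.853px

23.9px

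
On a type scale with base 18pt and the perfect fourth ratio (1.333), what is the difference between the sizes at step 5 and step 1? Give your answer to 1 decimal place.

51.8pt

Step 1: 18.0 × 1.333 = 23.994pt
Step 5: 18.0 × 1.333⁵ = 75.757pt
Difference: 75.757 − 23.994 = 51.763pt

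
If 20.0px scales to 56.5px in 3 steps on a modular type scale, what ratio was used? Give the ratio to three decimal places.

1.414

r³ = 56.5 / 20.0, so r = (56.5/20.0)^(1/3).
r = 2.8250^(1/3) ≈ 1.4136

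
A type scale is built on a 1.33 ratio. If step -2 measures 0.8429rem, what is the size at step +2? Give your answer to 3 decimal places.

2.637rem

Moving from step -2 to step +2 is 4 steps up, so multiply by r⁴.
0.8429 × 1.33⁴ = 0.8429 × 3.12901 ≈ 2.637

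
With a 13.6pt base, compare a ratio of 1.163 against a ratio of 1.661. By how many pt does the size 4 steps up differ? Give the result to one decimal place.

At 1.163: 13.6 × 1.163⁴ = 24.880pt
At 1.661: 13.6 × 1.661⁴ = 103.518pt
Difference: 103.518 − 24.880 = 78.638pt

78.6pt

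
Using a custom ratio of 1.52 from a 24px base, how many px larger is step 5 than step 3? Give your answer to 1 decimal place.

Step 3: 24.0 × 1.52³ = 84.283px
Step 5: 24.0 × 1.52⁵ = 194.728px
Difference: 194.728 − 84.283 = 110.445px

110.4px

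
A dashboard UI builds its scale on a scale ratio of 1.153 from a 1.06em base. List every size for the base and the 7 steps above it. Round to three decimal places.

1.060em, 1.222em, 1.409em, 1.625em, 1.873em, 2.160em, 2.490em, 2.872em

Step 0: 1.06em
Step 1: 1.06 × 1.153 = 1.222
Step 2: 1.06 × 1.153² = 1.409
Step 3: 1.06 × 1.153³ = 1.625
Step 4: 1.06 × 1.153⁴ = 1.873
Step 5: 1.06 × 1.153⁵ = 2.160
Step 6: 1.06 × 1.153⁶ = 2.490
Step 7: 1.06 × 1.153⁷ = 2.872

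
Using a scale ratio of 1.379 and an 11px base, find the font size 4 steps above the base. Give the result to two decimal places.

39.78px

11.0 × 1.379⁴ = 11.0 × 3.61624 ≈ 39.78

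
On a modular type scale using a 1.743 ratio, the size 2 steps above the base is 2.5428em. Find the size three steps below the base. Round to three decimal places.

0.158em

Moving from step +2 to step -3 is 5 steps down, so divide by r⁵.
2.5428 ÷ 1.743⁵ = 2.5428 ÷ 16.08744 ≈ 0.158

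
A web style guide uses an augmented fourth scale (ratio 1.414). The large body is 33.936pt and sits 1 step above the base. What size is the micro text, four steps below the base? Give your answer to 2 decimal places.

6.00pt

33.936 ÷ 1.414⁵ = 33.936 ÷ 5.65258 ≈ 6.004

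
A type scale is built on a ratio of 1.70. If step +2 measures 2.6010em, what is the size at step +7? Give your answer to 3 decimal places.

36.930em

Moving from step +2 to step +7 is 5 steps up, so multiply by r⁵.
2.6010 × 1.70⁵ = 2.6010 × 14.19857 ≈ 36.930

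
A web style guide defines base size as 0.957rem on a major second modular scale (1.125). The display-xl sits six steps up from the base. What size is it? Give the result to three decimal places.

1.940rem

Each step on a modular scale multiplies by the ratio, so the size n steps from the base is base × ratioⁿ.
0.957 × 1.125⁶ = 0.957 × 2.02729 ≈ 1.940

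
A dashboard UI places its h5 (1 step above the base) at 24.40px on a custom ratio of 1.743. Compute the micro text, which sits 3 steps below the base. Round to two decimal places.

The gap is -3 − (1) = -4 steps, so the factor is 1.743^-4.
24.40 ÷ 1.743⁴ = 24.40 ÷ 9.22974 ≈ 2.644

2.64px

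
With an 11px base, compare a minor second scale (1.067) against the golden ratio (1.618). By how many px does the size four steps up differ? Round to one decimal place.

Minor second: 11.0 × 1.067⁴ = 14.258px
Golden ratio: 11.0 × 1.618⁴ = 75.389px
Difference: 75.389 − 14.258 = 61.131px

61.1px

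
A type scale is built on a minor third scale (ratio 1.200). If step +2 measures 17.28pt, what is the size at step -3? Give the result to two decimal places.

The gap is -3 − (2) = -5 steps, so the factor is 1.200^-5.
17.28 ÷ 1.200⁵ = 17.28 ÷ 2.48832 ≈ 6.944

6.94pt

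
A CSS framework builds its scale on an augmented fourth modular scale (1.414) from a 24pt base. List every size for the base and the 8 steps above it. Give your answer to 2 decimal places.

Step 0: 24pt
Step 1: 24.0 × 1.414 = 33.94
Step 2: 24.0 × 1.414² = 47.99
Step 3: 24.0 × 1.414³ = 67.85
Step 4: 24.0 × 1.414⁴ = 95.94
Step 5: 24.0 × 1.414⁵ = 135.66
Step 6: 24.0 × 1.414⁶ = 191.83
Step 7: 24.0 × 1.414⁷ = 271.24
Step 8: 24.0 × 1.414⁸ = 383.54

24.00pt, 33.94pt, 47.99pt, 67.85pt, 95.94pt, 135.66pt, 191.83pt, 271.24pt, 383.54pt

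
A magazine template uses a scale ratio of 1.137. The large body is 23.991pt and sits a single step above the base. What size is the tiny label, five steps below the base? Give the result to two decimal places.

11.10pt

23.991 ÷ 1.137⁶ = 23.991 ÷ 2.16054 ≈ 11.104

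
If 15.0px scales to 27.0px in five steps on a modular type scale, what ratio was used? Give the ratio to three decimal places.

1.125

r⁵ = 27.0 / 15.0, so r = (27.0/15.0)^(1/5).
r = 1.8000^(1/5) ≈ 1.1247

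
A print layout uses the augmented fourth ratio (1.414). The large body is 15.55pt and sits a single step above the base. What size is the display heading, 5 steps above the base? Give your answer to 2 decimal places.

62.16pt

15.55 × 1.414⁴ = 15.55 × 3.99758 ≈ 62.162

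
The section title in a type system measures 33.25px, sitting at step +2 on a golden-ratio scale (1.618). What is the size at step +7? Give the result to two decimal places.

33.25 × 1.618⁵ = 33.25 × 11.08901 ≈ 368.709

368.71px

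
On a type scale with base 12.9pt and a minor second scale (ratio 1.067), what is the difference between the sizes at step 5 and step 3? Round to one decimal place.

2.2pt

Step 3: 12.9 × 1.067³ = 15.671pt
Step 5: 12.9 × 1.067⁵ = 17.841pt
Difference: 17.841 − 15.671 = 2.170pt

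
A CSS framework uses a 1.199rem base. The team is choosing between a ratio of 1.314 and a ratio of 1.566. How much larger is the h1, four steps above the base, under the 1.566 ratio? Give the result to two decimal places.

3.64rem

At 1.314: 1.199 × 1.314⁴ = 3.5744rem
At 1.566: 1.199 × 1.566⁴ = 7.2108rem
Difference: 7.2108 − 3.5744 = 3.6364rem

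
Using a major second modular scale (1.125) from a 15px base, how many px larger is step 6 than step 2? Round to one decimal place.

Step 2: 15.0 × 1.125² = 18.984px
Step 6: 15.0 × 1.125⁶ = 30.409px
Difference: 30.409 − 18.984 = 11.425px

11.4px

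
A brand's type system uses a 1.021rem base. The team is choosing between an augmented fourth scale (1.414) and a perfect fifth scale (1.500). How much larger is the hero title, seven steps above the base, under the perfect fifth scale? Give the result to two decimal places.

Augmented fourth: 1.021 × 1.414⁷ = 11.5391rem
Perfect fifth: 1.021 × 1.500⁷ = 17.4447rem
Difference: 17.4447 − 11.5391 = 5.9056rem

5.91rem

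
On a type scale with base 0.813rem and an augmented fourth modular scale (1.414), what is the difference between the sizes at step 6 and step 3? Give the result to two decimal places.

4.20rem

Step 3: 0.813 × 1.414³ = 2.2985rem
Step 6: 0.813 × 1.414⁶ = 6.4981rem
Difference: 6.4981 − 2.2985 = 4.1996rem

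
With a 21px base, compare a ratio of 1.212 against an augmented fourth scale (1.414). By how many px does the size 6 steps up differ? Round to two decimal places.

At 1.212: 21.0 × 1.212⁶ = 66.5633px
Augmented fourth: 21.0 × 1.414⁶ = 167.8478px
Difference: 167.8478 − 66.5633 = 101.2845px

101.28px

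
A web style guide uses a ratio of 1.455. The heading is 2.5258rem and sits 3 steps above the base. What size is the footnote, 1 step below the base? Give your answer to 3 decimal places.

Moving from step +3 to step -1 is 4 steps down, so divide by r⁴.
2.5258 ÷ 1.455⁴ = 2.5258 ÷ 4.48179 ≈ 0.564

0.564rem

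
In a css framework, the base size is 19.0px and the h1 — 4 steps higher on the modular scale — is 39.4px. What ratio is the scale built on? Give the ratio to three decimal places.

1.200

The ratio satisfies 19.0 × r⁴ = 39.4, so r = (39.4 / 19.0)^(1/4).
r = 2.0737^(1/4) ≈ 1.2000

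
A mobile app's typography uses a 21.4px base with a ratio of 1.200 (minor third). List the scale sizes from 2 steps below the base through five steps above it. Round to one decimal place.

Step -2: 21.4 ÷ 1.200² = 14.9
Step -1: 21.4 ÷ 1.200 = 17.8
Step 0: 21.4px
Step 1: 21.4 × 1.200 = 25.7
Step 2: 21.4 × 1.200² = 30.8
Step 3: 21.4 × 1.200³ = 37.0
Step 4: 21.4 × 1.200⁴ = 44.4
Step 5: 21.4 × 1.200⁵ = 53.3

14.9px, 17.8px, 21.4px, 25.7px, 30.8px, 37.0px, 44.4px, 53.3px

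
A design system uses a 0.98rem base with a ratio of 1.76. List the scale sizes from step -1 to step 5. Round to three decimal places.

0.557rem, 0.980rem, 1.725rem, 3.036rem, 5.343rem, 9.403rem, 16.550rem

Step -1: 0.98 ÷ 1.76 = 0.557
Step 0: 0.98rem
Step 1: 0.98 × 1.76 = 1.725
Step 2: 0.98 × 1.76² = 3.036
Step 3: 0.98 × 1.76³ = 5.343
Step 4: 0.98 × 1.76⁴ = 9.403
Step 5: 0.98 × 1.76⁵ = 16.550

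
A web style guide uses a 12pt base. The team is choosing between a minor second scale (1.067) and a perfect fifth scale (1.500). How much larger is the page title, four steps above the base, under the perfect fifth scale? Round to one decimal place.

45.2pt

Minor second: 12.0 × 1.067⁴ = 15.554pt
Perfect fifth: 12.0 × 1.500⁴ = 60.750pt
Difference: 60.750 − 15.554 = 45.196pt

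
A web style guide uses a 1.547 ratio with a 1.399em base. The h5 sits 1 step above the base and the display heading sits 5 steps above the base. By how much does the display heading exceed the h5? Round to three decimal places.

Step 1: 1.399 × 1.547 = 2.16425em
Step 5: 1.399 × 1.547⁵ = 12.39565em
Difference: 12.39565 − 2.16425 = 10.23140em

10.231em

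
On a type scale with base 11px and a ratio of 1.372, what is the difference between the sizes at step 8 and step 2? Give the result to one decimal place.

117.4px

Step 2: 11.0 × 1.372² = 20.706px
Step 8: 11.0 × 1.372⁸ = 138.110px
Difference: 138.110 − 20.706 = 117.404px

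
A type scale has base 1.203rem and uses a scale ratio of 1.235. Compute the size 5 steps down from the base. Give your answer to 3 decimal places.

0.419rem

1.203 ÷ 1.235⁵ = 1.203 ÷ 2.87299 ≈ 0.419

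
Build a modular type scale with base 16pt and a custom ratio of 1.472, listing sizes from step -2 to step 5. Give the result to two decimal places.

7.38pt, 10.87pt, 16.00pt, 23.55pt, 34.67pt, 51.03pt, 75.12pt, 110.58pt

Step -2: 16.0 ÷ 1.472² = 7.38
Step -1: 16.0 ÷ 1.472 = 10.87
Step 0: 16pt
Step 1: 16.0 × 1.472 = 23.55
Step 2: 16.0 × 1.472² = 34.67
Step 3: 16.0 × 1.472³ = 51.03
Step 4: 16.0 × 1.472⁴ = 75.12
Step 5: 16.0 × 1.472⁵ = 110.58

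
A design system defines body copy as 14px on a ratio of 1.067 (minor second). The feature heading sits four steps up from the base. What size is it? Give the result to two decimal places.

A modular type scale is a geometric sequence: sizeₙ = base × rⁿ.
14.0 × 1.067⁴ = 14.0 × 1.29616 ≈ 18.15

18.15px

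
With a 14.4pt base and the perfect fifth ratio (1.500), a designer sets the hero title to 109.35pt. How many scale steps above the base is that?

1.500ⁿ = 109.35 / 14.4 = 7.5937
n = ln(7.5937) / ln(1.500) = 2.0273 / 0.4055 ≈ 5.00

5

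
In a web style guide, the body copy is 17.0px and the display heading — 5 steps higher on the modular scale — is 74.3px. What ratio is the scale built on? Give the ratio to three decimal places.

r⁵ = 74.3 / 17.0, so r = (74.3/17.0)^(1/5).
r = 4.3706^(1/5) ≈ 1.3431

1.343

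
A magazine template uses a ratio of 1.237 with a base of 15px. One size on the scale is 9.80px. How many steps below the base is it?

2

1.237ⁿ = 15 / 9.80 = 1.5306
n = ln(1.5306) / ln(1.237) = 0.4257 / 0.2127 ≈ 2.00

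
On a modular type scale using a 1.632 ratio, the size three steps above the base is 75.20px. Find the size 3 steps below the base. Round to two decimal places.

3.98px

75.20 ÷ 1.632⁶ = 75.20 ÷ 18.89387 ≈ 3.980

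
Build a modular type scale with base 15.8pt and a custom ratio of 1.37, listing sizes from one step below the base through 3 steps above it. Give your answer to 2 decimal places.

11.53pt, 15.80pt, 21.65pt, 29.66pt, 40.63pt

Step -1: 15.8 ÷ 1.37 = 11.53
Step 0: 15.8pt
Step 1: 15.8 × 1.37 = 21.65
Step 2: 15.8 × 1.37² = 29.66
Step 3: 15.8 × 1.37³ = 40.63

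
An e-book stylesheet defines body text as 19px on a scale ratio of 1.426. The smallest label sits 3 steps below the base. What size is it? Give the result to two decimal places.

6.55px

19.0 ÷ 1.426³ = 19.0 ÷ 2.89974 ≈ 6.55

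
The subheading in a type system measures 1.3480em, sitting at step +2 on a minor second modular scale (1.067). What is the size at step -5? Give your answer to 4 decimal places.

0.8561em

Moving from step +2 to step -5 is 7 steps down, so divide by r⁷.
1.3480 ÷ 1.067⁷ = 1.3480 ÷ 1.57453 ≈ 0.8561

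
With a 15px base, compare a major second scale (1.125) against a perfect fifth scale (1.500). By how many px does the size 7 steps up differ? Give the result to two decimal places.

222.08px

Major second: 15.0 × 1.125⁷ = 34.2105px
Perfect fifth: 15.0 × 1.500⁷ = 256.2891px
Difference: 256.2891 − 34.2105 = 222.0786px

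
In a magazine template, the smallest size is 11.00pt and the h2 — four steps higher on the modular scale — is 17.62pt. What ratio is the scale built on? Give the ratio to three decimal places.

1.125

The ratio satisfies 11.00 × r⁴ = 17.62, so r = (17.62 / 11.00)^(1/4).
r = 1.6018^(1/4) ≈ 1.1250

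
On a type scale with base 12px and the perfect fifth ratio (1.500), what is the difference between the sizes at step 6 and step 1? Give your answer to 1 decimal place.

Step 1: 12.0 × 1.500 = 18.000px
Step 6: 12.0 × 1.500⁶ = 136.688px
Difference: 136.688 − 18.000 = 118.688px

118.7px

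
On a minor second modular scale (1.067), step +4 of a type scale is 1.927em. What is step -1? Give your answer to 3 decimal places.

1.927 ÷ 1.067⁵ = 1.927 ÷ 1.38300 ≈ 1.393

1.393em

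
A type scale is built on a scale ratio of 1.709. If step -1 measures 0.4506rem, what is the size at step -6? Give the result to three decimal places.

0.031rem

0.4506 ÷ 1.709⁵ = 0.4506 ÷ 14.57842 ≈ 0.031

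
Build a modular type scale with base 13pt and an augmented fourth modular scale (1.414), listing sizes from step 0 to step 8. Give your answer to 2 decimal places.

13.00pt, 18.38pt, 25.99pt, 36.75pt, 51.97pt, 73.48pt, 103.91pt, 146.92pt, 207.75pt

Step 0: 13pt
Step 1: 13.0 × 1.414 = 18.38
Step 2: 13.0 × 1.414² = 25.99
Step 3: 13.0 × 1.414³ = 36.75
Step 4: 13.0 × 1.414⁴ = 51.97
Step 5: 13.0 × 1.414⁵ = 73.48
Step 6: 13.0 × 1.414⁶ = 103.91
Step 7: 13.0 × 1.414⁷ = 146.92
Step 8: 13.0 × 1.414⁸ = 207.75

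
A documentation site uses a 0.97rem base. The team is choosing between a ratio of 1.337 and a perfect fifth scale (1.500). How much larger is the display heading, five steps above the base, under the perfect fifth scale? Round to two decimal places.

At 1.337: 0.97 × 1.337⁵ = 4.1441rem
Perfect fifth: 0.97 × 1.500⁵ = 7.3659rem
Difference: 7.3659 − 4.1441 = 3.2218rem

3.22rem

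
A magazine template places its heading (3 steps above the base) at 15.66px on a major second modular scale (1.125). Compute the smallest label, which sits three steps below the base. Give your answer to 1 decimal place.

15.66 ÷ 1.125⁶ = 15.66 ÷ 2.02729 ≈ 7.725

7.7px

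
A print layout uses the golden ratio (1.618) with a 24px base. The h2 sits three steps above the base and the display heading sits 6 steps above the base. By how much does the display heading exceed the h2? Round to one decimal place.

328.9px

Step 3: 24.0 × 1.618³ = 101.659px
Step 6: 24.0 × 1.618⁶ = 430.608px
Difference: 430.608 − 101.659 = 328.949px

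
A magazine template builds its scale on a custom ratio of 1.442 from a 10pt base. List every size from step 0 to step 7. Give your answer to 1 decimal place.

Step 0: 10pt
Step 1: 10.0 × 1.442 = 14.4
Step 2: 10.0 × 1.442² = 20.8
Step 3: 10.0 × 1.442³ = 30.0
Step 4: 10.0 × 1.442⁴ = 43.2
Step 5: 10.0 × 1.442⁵ = 62.3
Step 6: 10.0 × 1.442⁶ = 89.9
Step 7: 10.0 × 1.442⁷ = 129.6

10.0pt, 14.4pt, 20.8pt, 30.0pt, 43.2pt, 62.3pt, 89.9pt, 129.6pt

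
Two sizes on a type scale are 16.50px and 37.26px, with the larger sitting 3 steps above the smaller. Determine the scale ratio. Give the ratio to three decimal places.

1.312

The ratio satisfies 16.50 × r³ = 37.26, so r = (37.26 / 16.50)^(1/3).
r = 2.2582^(1/3) ≈ 1.3120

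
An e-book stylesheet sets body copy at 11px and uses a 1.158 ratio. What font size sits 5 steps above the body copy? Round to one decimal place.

11.0 × 1.158⁵ = 11.0 × 2.08230 ≈ 22.91

22.9px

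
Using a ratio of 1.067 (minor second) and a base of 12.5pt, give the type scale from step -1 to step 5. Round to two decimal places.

11.72pt, 12.50pt, 13.34pt, 14.23pt, 15.18pt, 16.20pt, 17.29pt

Step -1: 12.5 ÷ 1.067 = 11.72
Step 0: 12.5pt
Step 1: 12.5 × 1.067 = 13.34
Step 2: 12.5 × 1.067² = 14.23
Step 3: 12.5 × 1.067³ = 15.18
Step 4: 12.5 × 1.067⁴ = 16.20
Step 5: 12.5 × 1.067⁵ = 17.29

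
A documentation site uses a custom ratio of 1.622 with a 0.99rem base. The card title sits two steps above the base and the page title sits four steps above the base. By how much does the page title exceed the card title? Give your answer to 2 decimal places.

4.25rem

Step 2: 0.99 × 1.622² = 2.6046rem
Step 4: 0.99 × 1.622⁴ = 6.8523rem
Difference: 6.8523 − 2.6046 = 4.2477rem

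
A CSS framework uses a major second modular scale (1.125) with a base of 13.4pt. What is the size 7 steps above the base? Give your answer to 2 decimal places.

13.4 × 1.125⁷ = 13.4 × 2.28070 ≈ 30.56

30.56pt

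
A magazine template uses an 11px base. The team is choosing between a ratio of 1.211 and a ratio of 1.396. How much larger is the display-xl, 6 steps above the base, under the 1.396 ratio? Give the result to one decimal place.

At 1.211: 11.0 × 1.211⁶ = 34.694px
At 1.396: 11.0 × 1.396⁶ = 81.415px
Difference: 81.415 − 34.694 = 46.721px

46.7px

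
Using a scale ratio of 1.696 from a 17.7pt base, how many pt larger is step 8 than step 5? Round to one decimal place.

963.3pt

Step 5: 17.7 × 1.696⁵ = 248.372pt
Step 8: 17.7 × 1.696⁸ = 1211.658pt
Difference: 1211.658 − 248.372 = 963.286pt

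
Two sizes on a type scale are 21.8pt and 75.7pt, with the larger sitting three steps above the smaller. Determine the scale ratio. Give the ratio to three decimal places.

r³ = 75.7 / 21.8, so r = (75.7/21.8)^(1/3).
r = 3.4725^(1/3) ≈ 1.5143

1.514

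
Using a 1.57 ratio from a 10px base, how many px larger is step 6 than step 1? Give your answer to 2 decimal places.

134.06px

Step 1: 10.0 × 1.57 = 15.7000px
Step 6: 10.0 × 1.57⁶ = 149.7607px
Difference: 149.7607 − 15.7000 = 134.0607px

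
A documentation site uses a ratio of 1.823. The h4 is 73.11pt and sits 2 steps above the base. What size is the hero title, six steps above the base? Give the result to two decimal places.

73.11 × 1.823⁴ = 73.11 × 11.04452 ≈ 807.465

807.46pt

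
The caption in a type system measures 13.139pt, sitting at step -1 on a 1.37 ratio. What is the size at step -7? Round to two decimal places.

1.99pt

The gap is -7 − (-1) = -6 steps, so the factor is 1.37^-6.
13.139 ÷ 1.37⁶ = 13.139 ÷ 6.61186 ≈ 1.987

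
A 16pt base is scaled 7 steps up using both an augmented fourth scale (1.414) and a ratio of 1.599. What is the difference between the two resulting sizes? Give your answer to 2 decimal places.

Augmented fourth: 16.0 × 1.414⁷ = 180.8281pt
At 1.599: 16.0 × 1.599⁷ = 427.6212pt
Difference: 427.6212 − 180.8281 = 246.7931pt

246.79pt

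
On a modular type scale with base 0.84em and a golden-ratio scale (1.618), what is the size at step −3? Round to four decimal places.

0.1983em

0.84 ÷ 1.618³ = 0.84 ÷ 4.23580 ≈ 0.1983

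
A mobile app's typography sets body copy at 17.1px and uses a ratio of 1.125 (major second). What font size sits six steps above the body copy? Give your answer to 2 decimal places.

A modular type scale is a geometric sequence: sizeₙ = base × rⁿ.
17.1 × 1.125⁶ = 17.1 × 2.02729 ≈ 34.67

34.67px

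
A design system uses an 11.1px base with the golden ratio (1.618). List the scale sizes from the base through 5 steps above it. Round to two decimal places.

Step 0: 11.1px
Step 1: 11.1 × 1.618 = 17.96
Step 2: 11.1 × 1.618² = 29.06
Step 3: 11.1 × 1.618³ = 47.02
Step 4: 11.1 × 1.618⁴ = 76.07
Step 5: 11.1 × 1.618⁵ = 123.09

11.10px, 17.96px, 29.06px, 47.02px, 76.07px, 123.09px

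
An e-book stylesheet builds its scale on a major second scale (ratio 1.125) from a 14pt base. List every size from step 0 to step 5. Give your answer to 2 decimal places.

14.00pt, 15.75pt, 17.72pt, 19.93pt, 22.43pt, 25.23pt

Step 0: 14pt
Step 1: 14.0 × 1.125 = 15.75
Step 2: 14.0 × 1.125² = 17.72
Step 3: 14.0 × 1.125³ = 19.93
Step 4: 14.0 × 1.125⁴ = 22.43
Step 5: 14.0 × 1.125⁵ = 25.23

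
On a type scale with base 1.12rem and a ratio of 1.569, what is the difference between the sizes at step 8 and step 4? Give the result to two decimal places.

Step 4: 1.12 × 1.569⁴ = 6.7875rem
Step 8: 1.12 × 1.569⁸ = 41.1341rem
Difference: 41.1341 − 6.7875 = 34.3466rem

34.35rem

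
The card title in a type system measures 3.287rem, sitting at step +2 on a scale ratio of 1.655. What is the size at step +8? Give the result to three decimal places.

Moving from step +2 to step +8 is 6 steps up, so multiply by r⁶.
3.287 × 1.655⁶ = 3.287 × 20.54887 ≈ 67.544

67.544rem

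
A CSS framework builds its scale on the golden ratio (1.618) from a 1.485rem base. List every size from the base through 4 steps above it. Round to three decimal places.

1.485rem, 2.403rem, 3.888rem, 6.290rem, 10.177rem

Step 0: 1.485rem
Step 1: 1.485 × 1.618 = 2.403
Step 2: 1.485 × 1.618² = 3.888
Step 3: 1.485 × 1.618³ = 6.290
Step 4: 1.485 × 1.618⁴ = 10.177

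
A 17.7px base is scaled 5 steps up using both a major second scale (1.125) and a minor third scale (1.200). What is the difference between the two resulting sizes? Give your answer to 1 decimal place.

12.1px

Major second: 17.7 × 1.125⁵ = 31.896px
Minor third: 17.7 × 1.200⁵ = 44.043px
Difference: 44.043 − 31.896 = 12.147px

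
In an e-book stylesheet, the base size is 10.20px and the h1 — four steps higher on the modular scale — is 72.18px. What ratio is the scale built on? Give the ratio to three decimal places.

r⁴ = 72.18 / 10.20, so r = (72.18/10.20)^(1/4).
r = 7.0765^(1/4) ≈ 1.6310

1.631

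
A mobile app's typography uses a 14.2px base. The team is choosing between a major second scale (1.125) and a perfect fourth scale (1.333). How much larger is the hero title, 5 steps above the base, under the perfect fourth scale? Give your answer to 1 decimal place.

34.2px

Major second: 14.2 × 1.125⁵ = 25.589px
Perfect fourth: 14.2 × 1.333⁵ = 59.764px
Difference: 59.764 − 25.589 = 34.175px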